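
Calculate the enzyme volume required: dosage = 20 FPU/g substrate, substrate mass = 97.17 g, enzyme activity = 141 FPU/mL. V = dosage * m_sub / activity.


V = dosage * m_sub / activity
V = 20 * 97.17 / 141
V = 13.7830 mL

13.7830 mL


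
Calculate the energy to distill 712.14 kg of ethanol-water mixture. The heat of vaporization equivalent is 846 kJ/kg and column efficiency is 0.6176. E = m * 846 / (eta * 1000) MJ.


E = m * 846 / (eta * 1000)
= 712.14 * 846 / (0.6176 * 1000)
= 975.5027 MJ

975.5027 MJ


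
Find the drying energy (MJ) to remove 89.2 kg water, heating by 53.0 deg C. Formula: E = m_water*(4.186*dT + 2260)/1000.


E = m_water * (4.186 * dT + 2260) / 1000
= 89.2 * (4.186 * 53.0 + 2260) / 1000
= 221.3817 MJ

221.3817 MJ


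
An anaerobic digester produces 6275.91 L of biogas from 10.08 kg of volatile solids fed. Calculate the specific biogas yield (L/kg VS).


Y = V / VS
= 6275.91 / 10.08
= 622.6101 L/kg VS

622.6101 L/kg VS


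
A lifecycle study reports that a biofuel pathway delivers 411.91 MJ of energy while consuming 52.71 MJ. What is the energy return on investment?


EROI = E_out / E_in
= 411.91 / 52.71
= 7.8146

7.8146


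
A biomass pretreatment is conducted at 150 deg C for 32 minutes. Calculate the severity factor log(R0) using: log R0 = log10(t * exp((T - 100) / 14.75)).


logR0 = log10(t * exp((T - 100) / 14.75))
= log10(32 * exp((150 - 100) / 14.75))
= 2.9773

2.9773


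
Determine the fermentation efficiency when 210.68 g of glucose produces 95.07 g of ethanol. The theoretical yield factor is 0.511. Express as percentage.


Fermentation efficiency = (actual / (0.511 * glucose)) * 100
= (95.07 / (0.511 * 210.68)) * 100
= 88.3078%

88.3078%


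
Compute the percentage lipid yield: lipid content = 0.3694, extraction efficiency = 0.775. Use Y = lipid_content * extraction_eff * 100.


Y = lipid_content * extraction_eff * 100
= 0.3694 * 0.775 * 100
= 28.6285%

28.6285%


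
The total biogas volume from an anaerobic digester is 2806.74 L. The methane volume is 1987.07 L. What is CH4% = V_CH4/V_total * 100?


CH4% = V_CH4 / V_total * 100
= 1987.07 / 2806.74 * 100
= 70.7964%

70.7964%


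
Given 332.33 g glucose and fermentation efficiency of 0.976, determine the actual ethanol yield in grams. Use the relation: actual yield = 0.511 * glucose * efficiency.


Actual ethanol: m = 0.511 * 332.33 * 0.976
m = 165.7449 g

165.7449 g


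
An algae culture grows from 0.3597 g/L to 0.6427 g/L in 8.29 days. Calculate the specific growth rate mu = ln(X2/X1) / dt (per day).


mu = ln(X2/X1) / dt
= ln(0.6427/0.3597) / 8.29
= 0.0700 per day

0.0700 per day


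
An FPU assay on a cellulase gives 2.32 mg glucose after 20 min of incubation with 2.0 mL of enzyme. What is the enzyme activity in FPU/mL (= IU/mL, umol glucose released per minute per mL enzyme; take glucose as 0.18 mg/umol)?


Activity = glucose_mg / (0.18 mg/umol * V_mL * t_min)
= 2.32 / (0.18 * 2.0 * 20)
= 0.3222 FPU/mL

0.3222 FPU/mL


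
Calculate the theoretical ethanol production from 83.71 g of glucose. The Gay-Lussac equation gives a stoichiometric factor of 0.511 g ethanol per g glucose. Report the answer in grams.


Theoretical ethanol yield: m_EtOH = 0.511 * m_glucose
m_EtOH = 0.511 * 83.71 = 42.7758 g

42.7758 g


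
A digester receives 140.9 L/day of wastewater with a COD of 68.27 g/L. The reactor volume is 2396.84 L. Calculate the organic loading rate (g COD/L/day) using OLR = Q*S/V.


OLR = Q * S / V
= 140.9 * 68.27 / 2396.84
= 4.0133 g/L/day

4.0133 g/L/day


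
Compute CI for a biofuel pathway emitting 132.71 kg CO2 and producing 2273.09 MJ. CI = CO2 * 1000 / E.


CI = CO2 * 1000 / E
= 132.71 * 1000 / 2273.09
= 58.3831 g CO2/MJ

58.3831 g CO2/MJ


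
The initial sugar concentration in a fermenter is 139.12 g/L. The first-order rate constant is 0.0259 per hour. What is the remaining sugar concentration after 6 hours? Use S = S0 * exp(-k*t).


S = S0 * exp(-k * t)
S = 139.12 * exp(-0.0259 * 6)
S = 119.0968 g/L

119.0968 g/L


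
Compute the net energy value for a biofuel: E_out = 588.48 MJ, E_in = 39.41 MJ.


NEV = E_out - E_in
= 588.48 - 39.41
= 549.0700 MJ

549.0700 MJ


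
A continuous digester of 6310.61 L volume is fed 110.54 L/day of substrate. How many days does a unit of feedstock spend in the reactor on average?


HRT = V / Q
= 6310.61 / 110.54
= 57.0889 days

57.0889 days


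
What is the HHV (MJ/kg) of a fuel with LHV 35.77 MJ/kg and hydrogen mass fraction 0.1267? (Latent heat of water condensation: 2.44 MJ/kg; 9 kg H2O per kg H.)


HHV = LHV + H_frac * 9 * 2.44
= 35.77 + 0.1267 * 9 * 2.44
= 38.5523 MJ/kg

38.5523 MJ/kg


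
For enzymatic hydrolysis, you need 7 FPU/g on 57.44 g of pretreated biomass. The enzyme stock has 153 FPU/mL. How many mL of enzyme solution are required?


V = dosage * m_sub / activity
V = 7 * 57.44 / 153
V = 2.6280 mL

2.6280 mL


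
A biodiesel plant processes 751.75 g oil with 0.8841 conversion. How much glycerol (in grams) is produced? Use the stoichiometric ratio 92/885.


glycerol = oil * conv * (92/885)
= 751.75 * 0.8841 * 92 / 885
= 69.0907 g

69.0907 g


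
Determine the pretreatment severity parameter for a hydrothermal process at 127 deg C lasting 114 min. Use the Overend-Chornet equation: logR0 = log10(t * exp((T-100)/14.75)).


logR0 = log10(t * exp((T - 100) / 14.75))
= log10(114 * exp((127 - 100) / 14.75))
= 2.8519

2.8519


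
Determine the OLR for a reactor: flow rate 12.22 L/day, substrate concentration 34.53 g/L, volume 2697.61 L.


OLR = Q * S / V
= 12.22 * 34.53 / 2697.61
= 0.1564 g/L/day

0.1564 g/L/day


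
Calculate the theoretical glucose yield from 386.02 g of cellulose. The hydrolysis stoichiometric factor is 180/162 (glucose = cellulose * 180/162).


glucose = cellulose * 180/162
= 386.02 * 180/162
= 428.9111 g

428.9111 g


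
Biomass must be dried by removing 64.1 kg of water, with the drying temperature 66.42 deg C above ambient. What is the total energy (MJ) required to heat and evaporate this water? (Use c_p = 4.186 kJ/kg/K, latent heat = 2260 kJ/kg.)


E = m_water * (4.186 * dT + 2260) / 1000
= 64.1 * (4.186 * 66.42 + 2260) / 1000
= 162.6880 MJ

162.6880 MJ


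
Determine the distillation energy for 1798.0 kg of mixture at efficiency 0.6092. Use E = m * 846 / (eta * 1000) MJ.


E = m * 846 / (eta * 1000)
= 1798.0 * 846 / (0.6092 * 1000)
= 2496.8943 MJ

2496.8943 MJ


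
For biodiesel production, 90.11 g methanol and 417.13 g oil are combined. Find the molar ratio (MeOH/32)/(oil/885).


Molar ratio = n_MeOH / n_oil = (MeOH/32) / (oil/885) = (MeOH * 885) / (32 * oil)
= (90.11 * 885) / (32 * 417.13)
= 5.9744

5.9744


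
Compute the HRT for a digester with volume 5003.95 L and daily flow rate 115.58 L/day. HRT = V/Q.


HRT = V / Q
= 5003.95 / 115.58
= 43.2943 days

43.2943 days


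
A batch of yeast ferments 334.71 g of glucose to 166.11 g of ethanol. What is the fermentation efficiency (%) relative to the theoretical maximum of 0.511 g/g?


Fermentation efficiency = (actual / (0.511 * glucose)) * 100
= (166.11 / (0.511 * 334.71)) * 100
= 97.1194%

97.1194%


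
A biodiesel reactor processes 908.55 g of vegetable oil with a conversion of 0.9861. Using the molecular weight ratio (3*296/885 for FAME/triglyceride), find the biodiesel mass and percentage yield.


m_FAME = oil * conv * (3 * 296 / 885) = oil * conv * (888/885)
= 908.55 * 0.9861 * 888 / 885
= 898.9582 g
Y = m_FAME / oil * 100 = conv * (888/885) * 100
= 0.9861 * 888 / 885 * 100
= 98.94%

898.9582 g FAME; Y = 98.94%


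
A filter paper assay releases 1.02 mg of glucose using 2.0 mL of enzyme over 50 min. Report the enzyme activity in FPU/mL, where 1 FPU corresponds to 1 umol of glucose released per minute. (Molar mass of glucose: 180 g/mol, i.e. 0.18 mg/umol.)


Activity = glucose_mg / (0.18 mg/umol * V_mL * t_min)
= 1.02 / (0.18 * 2.0 * 50)
= 0.0567 FPU/mL

0.0567 FPU/mL


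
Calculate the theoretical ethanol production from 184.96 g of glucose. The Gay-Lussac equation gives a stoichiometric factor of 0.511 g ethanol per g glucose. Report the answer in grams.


Theoretical ethanol yield: m_EtOH = 0.511 * m_glucose
m_EtOH = 0.511 * 184.96 = 94.5146 g

94.5146 g


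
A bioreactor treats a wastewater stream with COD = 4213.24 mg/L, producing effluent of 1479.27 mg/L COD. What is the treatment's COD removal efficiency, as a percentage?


eta = (COD_in - COD_out) / COD_in * 100
= (4213.24 - 1479.27) / 4213.24 * 100
= 64.8900%

64.8900%


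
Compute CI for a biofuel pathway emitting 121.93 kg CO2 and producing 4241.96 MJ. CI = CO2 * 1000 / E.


CI = CO2 * 1000 / E
= 121.93 * 1000 / 4241.96
= 28.7438 g CO2/MJ

28.7438 g CO2/MJ


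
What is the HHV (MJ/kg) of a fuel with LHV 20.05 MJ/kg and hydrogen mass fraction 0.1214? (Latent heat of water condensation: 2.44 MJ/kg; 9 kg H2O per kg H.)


HHV = LHV + H_frac * 9 * 2.44
= 20.05 + 0.1214 * 9 * 2.44
= 22.7159 MJ/kg

22.7159 MJ/kg


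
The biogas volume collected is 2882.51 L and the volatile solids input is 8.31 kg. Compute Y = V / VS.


Y = V / VS
= 2882.51 / 8.31
= 346.8724 L/kg VS

346.8724 L/kg VS


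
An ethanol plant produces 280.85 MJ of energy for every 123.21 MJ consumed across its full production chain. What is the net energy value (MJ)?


NEV = E_out - E_in
= 280.85 - 123.21
= 157.6400 MJ

157.6400 MJ


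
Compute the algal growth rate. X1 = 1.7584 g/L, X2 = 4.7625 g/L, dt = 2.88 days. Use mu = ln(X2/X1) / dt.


mu = ln(X2/X1) / dt
= ln(4.7625/1.7584) / 2.88
= 0.3460 per day

0.3460 per day


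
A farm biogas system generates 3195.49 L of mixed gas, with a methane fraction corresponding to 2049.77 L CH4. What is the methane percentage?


CH4% = V_CH4 / V_total * 100
= 2049.77 / 3195.49 * 100
= 64.1457%

64.1457%


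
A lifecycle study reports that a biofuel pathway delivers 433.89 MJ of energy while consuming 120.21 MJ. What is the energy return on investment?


EROI = E_out / E_in
= 433.89 / 120.21
= 3.6094

3.6094


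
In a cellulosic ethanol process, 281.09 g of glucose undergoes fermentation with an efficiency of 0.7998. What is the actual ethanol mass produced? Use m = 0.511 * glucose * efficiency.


Actual ethanol: m = 0.511 * 281.09 * 0.7998
m = 114.8809 g

114.8809 g


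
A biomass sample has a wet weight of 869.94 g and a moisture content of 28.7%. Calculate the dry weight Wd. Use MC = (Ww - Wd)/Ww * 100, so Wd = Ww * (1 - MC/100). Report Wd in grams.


Wd = Ww * (1 - MC/100)
= 869.94 * (1 - 28.7/100)
= 620.2672 g

620.2672 g


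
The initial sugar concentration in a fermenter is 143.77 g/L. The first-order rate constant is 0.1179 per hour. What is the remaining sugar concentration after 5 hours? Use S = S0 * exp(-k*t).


S = S0 * exp(-k * t)
S = 143.77 * exp(-0.1179 * 5)
S = 79.7355 g/L

79.7355 g/L


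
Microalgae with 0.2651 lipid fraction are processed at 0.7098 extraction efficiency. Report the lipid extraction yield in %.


Y = lipid_content * extraction_eff * 100
= 0.2651 * 0.7098 * 100
= 18.8168%

18.8168%


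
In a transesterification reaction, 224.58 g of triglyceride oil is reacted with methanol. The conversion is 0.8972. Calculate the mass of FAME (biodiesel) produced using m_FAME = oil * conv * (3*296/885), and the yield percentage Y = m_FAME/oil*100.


m_FAME = oil * conv * (3 * 296 / 885) = oil * conv * (888/885)
= 224.58 * 0.8972 * 888 / 885
= 202.1762 g
Y = m_FAME / oil * 100 = conv * (888/885) * 100
= 0.8972 * 888 / 885 * 100
= 90.02%

202.1762 g FAME; Y = 90.02%


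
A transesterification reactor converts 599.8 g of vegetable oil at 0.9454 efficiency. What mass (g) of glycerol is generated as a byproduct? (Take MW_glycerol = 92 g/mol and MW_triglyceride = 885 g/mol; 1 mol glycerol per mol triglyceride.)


glycerol = oil * conv * (92/885)
= 599.8 * 0.9454 * 92 / 885
= 58.9477 g

58.9477 g


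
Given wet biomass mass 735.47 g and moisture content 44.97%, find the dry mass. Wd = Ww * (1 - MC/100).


Wd = Ww * (1 - MC/100)
= 735.47 * (1 - 44.97/100)
= 404.7291 g

404.7291 g


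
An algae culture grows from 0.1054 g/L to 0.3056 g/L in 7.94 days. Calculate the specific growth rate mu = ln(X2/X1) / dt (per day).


mu = ln(X2/X1) / dt
= ln(0.3056/0.1054) / 7.94
= 0.1341 per day

0.1341 per day


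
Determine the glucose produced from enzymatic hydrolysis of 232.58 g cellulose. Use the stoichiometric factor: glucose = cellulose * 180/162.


glucose = cellulose * 180/162
= 232.58 * 180/162
= 258.4222 g

258.4222 g


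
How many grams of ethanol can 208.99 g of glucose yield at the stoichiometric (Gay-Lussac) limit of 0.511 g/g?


Theoretical ethanol yield: m_EtOH = 0.511 * m_glucose
m_EtOH = 0.511 * 208.99 = 106.7939 g

106.7939 g


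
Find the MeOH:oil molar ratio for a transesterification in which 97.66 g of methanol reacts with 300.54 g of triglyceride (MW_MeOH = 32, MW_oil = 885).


Molar ratio = n_MeOH / n_oil = (MeOH/32) / (oil/885) = (MeOH * 885) / (32 * oil)
= (97.66 * 885) / (32 * 300.54)
= 8.9869

8.9869


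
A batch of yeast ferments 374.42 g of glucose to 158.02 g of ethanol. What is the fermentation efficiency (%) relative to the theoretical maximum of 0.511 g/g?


Fermentation efficiency = (actual / (0.511 * glucose)) * 100
= (158.02 / (0.511 * 374.42)) * 100
= 82.5909%

82.5909%


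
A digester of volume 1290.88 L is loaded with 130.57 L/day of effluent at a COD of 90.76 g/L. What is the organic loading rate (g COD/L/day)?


OLR = Q * S / V
= 130.57 * 90.76 / 1290.88
= 9.1802 g/L/day

9.1802 g/L/day


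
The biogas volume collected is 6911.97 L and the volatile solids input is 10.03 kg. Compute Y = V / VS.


Y = V / VS
= 6911.97 / 10.03
= 689.1296 L/kg VS

689.1296 L/kg VS


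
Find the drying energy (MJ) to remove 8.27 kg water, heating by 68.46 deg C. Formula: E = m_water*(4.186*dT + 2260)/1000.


E = m_water * (4.186 * dT + 2260) / 1000
= 8.27 * (4.186 * 68.46 + 2260) / 1000
= 21.0602 MJ

21.0602 MJ


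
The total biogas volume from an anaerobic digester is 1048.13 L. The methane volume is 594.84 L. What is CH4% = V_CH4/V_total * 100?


CH4% = V_CH4 / V_total * 100
= 594.84 / 1048.13 * 100
= 56.7525%

56.7525%


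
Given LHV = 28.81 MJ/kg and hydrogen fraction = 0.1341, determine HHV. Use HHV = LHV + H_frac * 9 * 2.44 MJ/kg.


HHV = LHV + H_frac * 9 * 2.44
= 28.81 + 0.1341 * 9 * 2.44
= 31.7548 MJ/kg

31.7548 MJ/kg


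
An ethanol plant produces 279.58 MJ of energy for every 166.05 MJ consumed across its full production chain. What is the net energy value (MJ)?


NEV = E_out - E_in
= 279.58 - 166.05
= 113.5300 MJ

113.5300 MJ


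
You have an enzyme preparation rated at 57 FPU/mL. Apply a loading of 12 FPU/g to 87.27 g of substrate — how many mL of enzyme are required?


V = dosage * m_sub / activity
V = 12 * 87.27 / 57
V = 18.3726 mL

18.3726 mL


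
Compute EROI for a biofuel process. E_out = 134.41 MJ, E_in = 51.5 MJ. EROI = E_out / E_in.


EROI = E_out / E_in
= 134.41 / 51.5
= 2.6099

2.6099


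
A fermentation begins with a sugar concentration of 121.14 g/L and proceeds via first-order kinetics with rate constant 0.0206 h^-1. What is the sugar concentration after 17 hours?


S = S0 * exp(-k * t)
S = 121.14 * exp(-0.0206 * 17)
S = 85.3488 g/L

85.3488 g/L


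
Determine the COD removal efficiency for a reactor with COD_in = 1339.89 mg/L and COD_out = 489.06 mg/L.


eta = (COD_in - COD_out) / COD_in * 100
= (1339.89 - 489.06) / 1339.89 * 100
= 63.5000%

63.5000%


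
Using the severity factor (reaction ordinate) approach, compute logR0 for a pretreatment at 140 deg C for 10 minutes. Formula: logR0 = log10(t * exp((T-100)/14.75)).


logR0 = log10(t * exp((T - 100) / 14.75))
= log10(10 * exp((140 - 100) / 14.75))
= 2.1777

2.1777


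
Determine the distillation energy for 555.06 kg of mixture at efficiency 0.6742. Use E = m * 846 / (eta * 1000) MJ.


E = m * 846 / (eta * 1000)
= 555.06 * 846 / (0.6742 * 1000)
= 696.5007 MJ

696.5007 MJ


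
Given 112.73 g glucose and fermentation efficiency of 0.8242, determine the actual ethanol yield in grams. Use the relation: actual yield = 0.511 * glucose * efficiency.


Actual ethanol: m = 0.511 * 112.73 * 0.8242
m = 47.4781 g

47.4781 g


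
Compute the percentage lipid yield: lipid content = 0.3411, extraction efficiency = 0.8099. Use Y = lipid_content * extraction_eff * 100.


Y = lipid_content * extraction_eff * 100
= 0.3411 * 0.8099 * 100
= 27.6257%

27.6257%


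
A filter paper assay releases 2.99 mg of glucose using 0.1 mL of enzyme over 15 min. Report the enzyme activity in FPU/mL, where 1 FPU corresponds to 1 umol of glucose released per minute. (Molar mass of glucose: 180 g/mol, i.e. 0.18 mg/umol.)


Activity = glucose_mg / (0.18 mg/umol * V_mL * t_min)
= 2.99 / (0.18 * 0.1 * 15)
= 11.0741 FPU/mL

11.0741 FPU/mL


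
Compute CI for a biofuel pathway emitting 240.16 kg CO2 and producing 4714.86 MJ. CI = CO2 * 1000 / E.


CI = CO2 * 1000 / E
= 240.16 * 1000 / 4714.86
= 50.9368 g CO2/MJ

50.9368 g CO2/MJ


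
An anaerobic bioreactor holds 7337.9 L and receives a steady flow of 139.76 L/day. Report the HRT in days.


HRT = V / Q
= 7337.9 / 139.76
= 52.5036 days

52.5036 days


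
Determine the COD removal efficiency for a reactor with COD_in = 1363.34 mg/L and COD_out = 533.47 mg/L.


eta = (COD_in - COD_out) / COD_in * 100
= (1363.34 - 533.47) / 1363.34 * 100
= 60.8704%

60.8704%


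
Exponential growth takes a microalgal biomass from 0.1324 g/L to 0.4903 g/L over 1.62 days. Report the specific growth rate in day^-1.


mu = ln(X2/X1) / dt
= ln(0.4903/0.1324) / 1.62
= 0.8081 per day

0.8081 per day


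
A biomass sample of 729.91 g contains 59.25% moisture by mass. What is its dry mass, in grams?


Wd = Ww * (1 - MC/100)
= 729.91 * (1 - 59.25/100)
= 297.4383 g

297.4383 g


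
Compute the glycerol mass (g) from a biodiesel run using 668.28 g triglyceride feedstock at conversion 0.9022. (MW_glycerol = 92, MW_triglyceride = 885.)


glycerol = oil * conv * (92/885)
= 668.28 * 0.9022 * 92 / 885
= 62.6767 g

62.6767 g


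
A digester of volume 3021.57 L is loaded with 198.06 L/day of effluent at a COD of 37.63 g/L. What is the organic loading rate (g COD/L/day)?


OLR = Q * S / V
= 198.06 * 37.63 / 3021.57
= 2.4666 g/L/day

2.4666 g/L/day


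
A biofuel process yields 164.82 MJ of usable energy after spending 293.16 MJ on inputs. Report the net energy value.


NEV = E_out - E_in
= 164.82 - 293.16
= -128.3400 MJ

-128.3400 MJ


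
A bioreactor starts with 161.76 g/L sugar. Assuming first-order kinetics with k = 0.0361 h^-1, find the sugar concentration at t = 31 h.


S = S0 * exp(-k * t)
S = 161.76 * exp(-0.0361 * 31)
S = 52.8265 g/L

52.8265 g/L


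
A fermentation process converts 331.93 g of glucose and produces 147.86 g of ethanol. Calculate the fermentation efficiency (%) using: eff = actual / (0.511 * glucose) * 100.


Fermentation efficiency = (actual / (0.511 * glucose)) * 100
= (147.86 / (0.511 * 331.93)) * 100
= 87.1733%

87.1733%


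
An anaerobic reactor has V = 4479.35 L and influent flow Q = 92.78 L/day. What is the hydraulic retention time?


HRT = V / Q
= 4479.35 / 92.78
= 48.2793 days

48.2793 days


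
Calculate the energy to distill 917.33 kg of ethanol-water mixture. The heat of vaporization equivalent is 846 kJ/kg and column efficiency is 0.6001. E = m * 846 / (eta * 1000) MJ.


E = m * 846 / (eta * 1000)
= 917.33 * 846 / (0.6001 * 1000)
= 1293.2198 MJ

1293.2198 MJ


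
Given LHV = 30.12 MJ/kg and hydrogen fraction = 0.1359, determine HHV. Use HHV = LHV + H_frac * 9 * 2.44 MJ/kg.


HHV = LHV + H_frac * 9 * 2.44
= 30.12 + 0.1359 * 9 * 2.44
= 33.1044 MJ/kg

33.1044 MJ/kg


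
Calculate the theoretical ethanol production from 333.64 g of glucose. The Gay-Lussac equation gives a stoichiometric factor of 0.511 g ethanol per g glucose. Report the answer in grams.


Theoretical ethanol yield: m_EtOH = 0.511 * m_glucose
m_EtOH = 0.511 * 333.64 = 170.4900 g

170.4900 g


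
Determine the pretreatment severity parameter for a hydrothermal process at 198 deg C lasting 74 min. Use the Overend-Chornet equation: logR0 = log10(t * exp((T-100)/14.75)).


logR0 = log10(t * exp((T - 100) / 14.75))
= log10(74 * exp((198 - 100) / 14.75))
= 4.7547

4.7547


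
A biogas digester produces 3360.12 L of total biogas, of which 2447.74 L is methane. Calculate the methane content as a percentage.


CH4% = V_CH4 / V_total * 100
= 2447.74 / 3360.12 * 100
= 72.8468%

72.8468%


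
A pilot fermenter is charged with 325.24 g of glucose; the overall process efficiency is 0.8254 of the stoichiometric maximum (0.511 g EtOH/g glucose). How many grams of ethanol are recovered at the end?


Actual ethanol: m = 0.511 * 325.24 * 0.8254
m = 137.1795 g

137.1795 g


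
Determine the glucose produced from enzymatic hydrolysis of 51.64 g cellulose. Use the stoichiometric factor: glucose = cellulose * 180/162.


glucose = cellulose * 180/162
= 51.64 * 180/162
= 57.3778 g

57.3778 g


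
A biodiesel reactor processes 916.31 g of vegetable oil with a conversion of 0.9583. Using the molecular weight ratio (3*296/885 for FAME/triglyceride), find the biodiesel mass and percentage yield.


m_FAME = oil * conv * (3 * 296 / 885) = oil * conv * (888/885)
= 916.31 * 0.9583 * 888 / 885
= 881.0765 g
Y = m_FAME / oil * 100 = conv * (888/885) * 100
= 0.9583 * 888 / 885 * 100
= 96.15%

881.0765 g FAME; Y = 96.15%


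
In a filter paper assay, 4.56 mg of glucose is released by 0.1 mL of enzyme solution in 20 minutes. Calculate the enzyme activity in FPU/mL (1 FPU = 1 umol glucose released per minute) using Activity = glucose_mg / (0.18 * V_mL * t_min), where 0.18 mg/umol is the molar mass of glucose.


Activity = glucose_mg / (0.18 mg/umol * V_mL * t_min)
= 4.56 / (0.18 * 0.1 * 20)
= 12.6667 FPU/mL

12.6667 FPU/mL


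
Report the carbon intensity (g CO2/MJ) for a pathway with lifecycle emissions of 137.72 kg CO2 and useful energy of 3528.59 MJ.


CI = CO2 * 1000 / E
= 137.72 * 1000 / 3528.59
= 39.0298 g CO2/MJ

39.0298 g CO2/MJ


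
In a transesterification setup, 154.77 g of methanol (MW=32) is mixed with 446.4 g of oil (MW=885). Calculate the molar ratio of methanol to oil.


Molar ratio = n_MeOH / n_oil = (MeOH/32) / (oil/885) = (MeOH * 885) / (32 * oil)
= (154.77 * 885) / (32 * 446.4)
= 9.5886

9.5886


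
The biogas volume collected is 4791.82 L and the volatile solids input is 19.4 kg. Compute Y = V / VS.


Y = V / VS
= 4791.82 / 19.4
= 247.0010 L/kg VS

247.0010 L/kg VS


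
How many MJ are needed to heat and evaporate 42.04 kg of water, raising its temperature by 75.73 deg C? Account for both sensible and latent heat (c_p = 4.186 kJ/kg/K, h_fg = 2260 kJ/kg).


E = m_water * (4.186 * dT + 2260) / 1000
= 42.04 * (4.186 * 75.73 + 2260) / 1000
= 108.3373 MJ

108.3373 MJ


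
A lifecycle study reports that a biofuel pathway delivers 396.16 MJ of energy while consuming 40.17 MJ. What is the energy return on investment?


EROI = E_out / E_in
= 396.16 / 40.17
= 9.8621

9.8621


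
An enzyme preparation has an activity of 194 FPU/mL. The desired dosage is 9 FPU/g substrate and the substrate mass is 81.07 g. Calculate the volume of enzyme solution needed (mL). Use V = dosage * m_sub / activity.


V = dosage * m_sub / activity
V = 9 * 81.07 / 194
V = 3.7610 mL

3.7610 mL


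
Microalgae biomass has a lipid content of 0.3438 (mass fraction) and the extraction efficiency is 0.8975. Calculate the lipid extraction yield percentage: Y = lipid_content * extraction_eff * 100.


Y = lipid_content * extraction_eff * 100
= 0.3438 * 0.8975 * 100
= 30.8560%

30.8560%


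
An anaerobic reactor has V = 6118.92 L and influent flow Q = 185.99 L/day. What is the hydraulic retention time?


HRT = V / Q
= 6118.92 / 185.99
= 32.8992 days

32.8992 days


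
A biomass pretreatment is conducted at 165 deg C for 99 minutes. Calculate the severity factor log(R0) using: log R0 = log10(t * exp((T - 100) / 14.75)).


logR0 = log10(t * exp((T - 100) / 14.75))
= log10(99 * exp((165 - 100) / 14.75))
= 3.9095

3.9095


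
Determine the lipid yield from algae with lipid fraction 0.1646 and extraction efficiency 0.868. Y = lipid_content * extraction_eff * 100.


Y = lipid_content * extraction_eff * 100
= 0.1646 * 0.868 * 100
= 14.2873%

14.2873%


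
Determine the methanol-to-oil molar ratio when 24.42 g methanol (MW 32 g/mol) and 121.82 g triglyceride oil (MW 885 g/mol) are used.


Molar ratio = n_MeOH / n_oil = (MeOH/32) / (oil/885) = (MeOH * 885) / (32 * oil)
= (24.42 * 885) / (32 * 121.82)
= 5.5440

5.5440


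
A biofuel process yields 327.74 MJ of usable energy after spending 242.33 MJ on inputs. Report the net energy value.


NEV = E_out - E_in
= 327.74 - 242.33
= 85.4100 MJ

85.4100 MJ


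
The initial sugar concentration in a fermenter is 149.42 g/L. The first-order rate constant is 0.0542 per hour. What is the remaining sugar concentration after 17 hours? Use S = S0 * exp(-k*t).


S = S0 * exp(-k * t)
S = 149.42 * exp(-0.0542 * 17)
S = 59.4634 g/L

59.4634 g/L


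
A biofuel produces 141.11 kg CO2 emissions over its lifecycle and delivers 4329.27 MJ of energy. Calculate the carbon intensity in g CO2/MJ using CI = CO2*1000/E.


CI = CO2 * 1000 / E
= 141.11 * 1000 / 4329.27
= 32.5944 g CO2/MJ

32.5944 g CO2/MJ


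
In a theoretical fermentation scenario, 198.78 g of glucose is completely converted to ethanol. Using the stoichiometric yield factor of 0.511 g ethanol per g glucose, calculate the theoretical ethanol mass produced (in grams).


Theoretical ethanol yield: m_EtOH = 0.511 * m_glucose
m_EtOH = 0.511 * 198.78 = 101.5766 g

101.5766 g


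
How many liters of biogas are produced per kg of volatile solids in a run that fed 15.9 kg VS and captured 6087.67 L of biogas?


Y = V / VS
= 6087.67 / 15.9
= 382.8723 L/kg VS

382.8723 L/kg VS


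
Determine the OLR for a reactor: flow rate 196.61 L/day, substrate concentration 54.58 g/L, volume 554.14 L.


OLR = Q * S / V
= 196.61 * 54.58 / 554.14
= 19.3651 g/L/day

19.3651 g/L/day


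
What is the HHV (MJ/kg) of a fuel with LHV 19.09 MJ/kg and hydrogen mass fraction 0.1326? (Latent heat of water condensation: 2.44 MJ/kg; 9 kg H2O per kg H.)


HHV = LHV + H_frac * 9 * 2.44
= 19.09 + 0.1326 * 9 * 2.44
= 22.0019 MJ/kg

22.0019 MJ/kg


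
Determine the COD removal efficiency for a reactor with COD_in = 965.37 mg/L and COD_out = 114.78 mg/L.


eta = (COD_in - COD_out) / COD_in * 100
= (965.37 - 114.78) / 965.37 * 100
= 88.1103%

88.1103%


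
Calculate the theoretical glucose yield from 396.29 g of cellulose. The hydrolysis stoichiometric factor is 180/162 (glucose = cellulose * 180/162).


glucose = cellulose * 180/162
= 396.29 * 180/162
= 440.3222 g

440.3222 g


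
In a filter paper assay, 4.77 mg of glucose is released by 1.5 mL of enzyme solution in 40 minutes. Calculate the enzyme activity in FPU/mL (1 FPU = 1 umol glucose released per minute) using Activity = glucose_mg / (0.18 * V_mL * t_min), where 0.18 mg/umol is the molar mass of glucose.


Activity = glucose_mg / (0.18 mg/umol * V_mL * t_min)
= 4.77 / (0.18 * 1.5 * 40)
= 0.4417 FPU/mL

0.4417 FPU/mL


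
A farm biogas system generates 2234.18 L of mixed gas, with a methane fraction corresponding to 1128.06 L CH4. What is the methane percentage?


CH4% = V_CH4 / V_total * 100
= 1128.06 / 2234.18 * 100
= 50.4910%

50.4910%


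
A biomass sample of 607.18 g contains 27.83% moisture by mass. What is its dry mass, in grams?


Wd = Ww * (1 - MC/100)
= 607.18 * (1 - 27.83/100)
= 438.2018 g

438.2018 g


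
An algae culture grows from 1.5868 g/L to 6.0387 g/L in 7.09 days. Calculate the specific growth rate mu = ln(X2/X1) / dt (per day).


mu = ln(X2/X1) / dt
= ln(6.0387/1.5868) / 7.09
= 0.1885 per day

0.1885 per day


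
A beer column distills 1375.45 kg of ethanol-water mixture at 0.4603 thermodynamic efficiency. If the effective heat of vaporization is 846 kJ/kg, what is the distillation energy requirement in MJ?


E = m * 846 / (eta * 1000)
= 1375.45 * 846 / (0.4603 * 1000)
= 2527.9833 MJ

2527.9833 MJ


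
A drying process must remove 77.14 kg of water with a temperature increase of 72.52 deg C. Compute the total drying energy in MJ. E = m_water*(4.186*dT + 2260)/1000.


E = m_water * (4.186 * dT + 2260) / 1000
= 77.14 * (4.186 * 72.52 + 2260) / 1000
= 197.7537 MJ

197.7537 MJ


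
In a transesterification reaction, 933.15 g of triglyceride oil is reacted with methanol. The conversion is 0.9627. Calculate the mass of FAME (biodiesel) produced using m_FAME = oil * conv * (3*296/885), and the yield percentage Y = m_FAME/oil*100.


m_FAME = oil * conv * (3 * 296 / 885) = oil * conv * (888/885)
= 933.15 * 0.9627 * 888 / 885
= 901.3887 g
Y = m_FAME / oil * 100 = conv * (888/885) * 100
= 0.9627 * 888 / 885 * 100
= 96.60%

901.3887 g FAME; Y = 96.60%


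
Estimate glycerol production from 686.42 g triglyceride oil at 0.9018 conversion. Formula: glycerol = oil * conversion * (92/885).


glycerol = oil * conv * (92/885)
= 686.42 * 0.9018 * 92 / 885
= 64.3494 g

64.3494 g


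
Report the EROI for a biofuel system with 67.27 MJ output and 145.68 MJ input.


EROI = E_out / E_in
= 67.27 / 145.68
= 0.4618

0.4618


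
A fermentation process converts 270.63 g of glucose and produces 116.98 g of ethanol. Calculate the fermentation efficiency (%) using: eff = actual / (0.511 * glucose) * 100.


Fermentation efficiency = (actual / (0.511 * glucose)) * 100
= (116.98 / (0.511 * 270.63)) * 100
= 84.5892%

84.5892%


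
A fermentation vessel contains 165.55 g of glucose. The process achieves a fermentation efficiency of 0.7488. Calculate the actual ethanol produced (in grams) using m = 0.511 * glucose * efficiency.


Actual ethanol: m = 0.511 * 165.55 * 0.7488
m = 63.3455 g

63.3455 g


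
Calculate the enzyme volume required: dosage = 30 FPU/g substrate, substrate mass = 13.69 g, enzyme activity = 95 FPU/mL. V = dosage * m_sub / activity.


V = dosage * m_sub / activity
V = 30 * 13.69 / 95
V = 4.3232 mL

4.3232 mL


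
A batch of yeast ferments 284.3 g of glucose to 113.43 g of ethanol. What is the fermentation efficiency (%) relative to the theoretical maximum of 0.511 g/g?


Fermentation efficiency = (actual / (0.511 * glucose)) * 100
= (113.43 / (0.511 * 284.3)) * 100
= 78.0783%

78.0783%


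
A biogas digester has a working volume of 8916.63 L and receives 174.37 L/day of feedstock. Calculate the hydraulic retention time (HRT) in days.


HRT = V / Q
= 8916.63 / 174.37
= 51.1363 days

51.1363 days


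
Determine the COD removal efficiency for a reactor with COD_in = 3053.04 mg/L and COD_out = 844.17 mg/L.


eta = (COD_in - COD_out) / COD_in * 100
= (3053.04 - 844.17) / 3053.04 * 100
= 72.3499%

72.3499%


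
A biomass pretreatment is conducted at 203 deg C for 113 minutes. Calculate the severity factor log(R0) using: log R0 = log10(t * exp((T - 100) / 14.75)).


logR0 = log10(t * exp((T - 100) / 14.75))
= log10(113 * exp((203 - 100) / 14.75))
= 5.0858

5.0858


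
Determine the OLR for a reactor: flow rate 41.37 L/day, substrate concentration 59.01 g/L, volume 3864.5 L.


OLR = Q * S / V
= 41.37 * 59.01 / 3864.5
= 0.6317 g/L/day

0.6317 g/L/day


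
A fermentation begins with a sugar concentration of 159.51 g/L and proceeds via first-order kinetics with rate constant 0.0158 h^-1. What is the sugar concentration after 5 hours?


S = S0 * exp(-k * t)
S = 159.51 * exp(-0.0158 * 5)
S = 147.3936 g/L

147.3936 g/L


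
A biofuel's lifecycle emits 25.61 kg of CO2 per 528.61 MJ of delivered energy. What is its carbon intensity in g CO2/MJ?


CI = CO2 * 1000 / E
= 25.61 * 1000 / 528.61
= 48.4478 g CO2/MJ

48.4478 g CO2/MJ


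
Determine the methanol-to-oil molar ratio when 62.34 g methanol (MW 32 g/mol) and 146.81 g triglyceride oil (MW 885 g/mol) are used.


Molar ratio = n_MeOH / n_oil = (MeOH/32) / (oil/885) = (MeOH * 885) / (32 * oil)
= (62.34 * 885) / (32 * 146.81)
= 11.7437

11.7437


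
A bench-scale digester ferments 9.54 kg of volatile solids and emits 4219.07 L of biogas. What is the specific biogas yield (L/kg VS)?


Y = V / VS
= 4219.07 / 9.54
= 442.2505 L/kg VS

442.2505 L/kg VS


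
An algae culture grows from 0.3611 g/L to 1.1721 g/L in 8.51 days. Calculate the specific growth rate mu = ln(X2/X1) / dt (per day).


mu = ln(X2/X1) / dt
= ln(1.1721/0.3611) / 8.51
= 0.1384 per day

0.1384 per day


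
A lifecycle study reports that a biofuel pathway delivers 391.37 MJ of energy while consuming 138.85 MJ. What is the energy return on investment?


EROI = E_out / E_in
= 391.37 / 138.85
= 2.8187

2.8187


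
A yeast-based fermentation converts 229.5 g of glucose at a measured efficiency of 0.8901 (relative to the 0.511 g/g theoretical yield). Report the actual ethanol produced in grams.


Actual ethanol: m = 0.511 * 229.5 * 0.8901
m = 104.3860 g

104.3860 g


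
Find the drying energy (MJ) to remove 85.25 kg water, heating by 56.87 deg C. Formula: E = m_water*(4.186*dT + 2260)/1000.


E = m_water * (4.186 * dT + 2260) / 1000
= 85.25 * (4.186 * 56.87 + 2260) / 1000
= 212.9594 MJ

212.9594 MJ


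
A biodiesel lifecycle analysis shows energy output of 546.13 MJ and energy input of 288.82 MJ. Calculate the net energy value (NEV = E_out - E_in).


NEV = E_out - E_in
= 546.13 - 288.82
= 257.3100 MJ

257.3100 MJ


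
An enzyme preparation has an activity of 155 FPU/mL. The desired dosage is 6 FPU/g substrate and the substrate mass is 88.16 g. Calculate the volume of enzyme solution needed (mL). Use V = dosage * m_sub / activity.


V = dosage * m_sub / activity
V = 6 * 88.16 / 155
V = 3.4126 mL

3.4126 mL


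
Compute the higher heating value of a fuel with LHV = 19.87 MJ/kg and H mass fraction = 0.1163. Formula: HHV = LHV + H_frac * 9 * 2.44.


HHV = LHV + H_frac * 9 * 2.44
= 19.87 + 0.1163 * 9 * 2.44
= 22.4239 MJ/kg

22.4239 MJ/kg


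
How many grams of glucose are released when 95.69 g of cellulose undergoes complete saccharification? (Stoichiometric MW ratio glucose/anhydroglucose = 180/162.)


glucose = cellulose * 180/162
= 95.69 * 180/162
= 106.3222 g

106.3222 g


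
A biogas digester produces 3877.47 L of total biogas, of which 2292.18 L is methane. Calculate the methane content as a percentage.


CH4% = V_CH4 / V_total * 100
= 2292.18 / 3877.47 * 100
= 59.1154%

59.1154%


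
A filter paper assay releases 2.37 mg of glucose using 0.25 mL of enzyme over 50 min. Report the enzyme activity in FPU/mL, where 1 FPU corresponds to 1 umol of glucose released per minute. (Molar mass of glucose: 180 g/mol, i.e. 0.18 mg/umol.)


Activity = glucose_mg / (0.18 mg/umol * V_mL * t_min)
= 2.37 / (0.18 * 0.25 * 50)
= 1.0533 FPU/mL

1.0533 FPU/mL


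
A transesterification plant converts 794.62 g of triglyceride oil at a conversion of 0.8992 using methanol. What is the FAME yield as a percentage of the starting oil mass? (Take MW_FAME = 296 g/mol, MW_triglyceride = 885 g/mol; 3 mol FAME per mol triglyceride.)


m_FAME = oil * conv * (3 * 296 / 885) = oil * conv * (888/885)
= 794.62 * 0.8992 * 888 / 885
= 716.9444 g
Y = m_FAME / oil * 100 = conv * (888/885) * 100
= 0.8992 * 888 / 885 * 100
= 90.22%

90.22%


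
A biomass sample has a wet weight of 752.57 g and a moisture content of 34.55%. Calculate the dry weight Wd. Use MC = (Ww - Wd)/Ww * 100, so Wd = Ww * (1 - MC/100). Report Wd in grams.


Wd = Ww * (1 - MC/100)
= 752.57 * (1 - 34.55/100)
= 492.5571 g

492.5571 g


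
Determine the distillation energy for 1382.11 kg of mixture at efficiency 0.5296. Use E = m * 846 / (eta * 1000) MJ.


E = m * 846 / (eta * 1000)
= 1382.11 * 846 / (0.5296 * 1000)
= 2207.8268 MJ

2207.8268 MJ


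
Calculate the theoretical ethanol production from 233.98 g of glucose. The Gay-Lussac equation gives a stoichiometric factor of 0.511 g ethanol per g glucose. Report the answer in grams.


Theoretical ethanol yield: m_EtOH = 0.511 * m_glucose
m_EtOH = 0.511 * 233.98 = 119.5638 g

119.5638 g


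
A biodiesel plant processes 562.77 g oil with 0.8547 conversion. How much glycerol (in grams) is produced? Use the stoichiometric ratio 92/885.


glycerol = oil * conv * (92/885)
= 562.77 * 0.8547 * 92 / 885
= 50.0022 g

50.0022 g


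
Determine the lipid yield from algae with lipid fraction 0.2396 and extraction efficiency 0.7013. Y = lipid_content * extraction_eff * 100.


Y = lipid_content * extraction_eff * 100
= 0.2396 * 0.7013 * 100
= 16.8031%

16.8031%


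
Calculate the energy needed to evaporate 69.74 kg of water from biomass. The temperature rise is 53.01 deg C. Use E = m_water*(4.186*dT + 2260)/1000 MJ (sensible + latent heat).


E = m_water * (4.186 * dT + 2260) / 1000
= 69.74 * (4.186 * 53.01 + 2260) / 1000
= 173.0877 MJ

173.0877 MJ


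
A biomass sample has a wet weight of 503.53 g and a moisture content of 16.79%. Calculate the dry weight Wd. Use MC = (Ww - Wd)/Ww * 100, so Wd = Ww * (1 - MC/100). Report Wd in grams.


Wd = Ww * (1 - MC/100)
= 503.53 * (1 - 16.79/100)
= 418.9873 g

418.9873 g


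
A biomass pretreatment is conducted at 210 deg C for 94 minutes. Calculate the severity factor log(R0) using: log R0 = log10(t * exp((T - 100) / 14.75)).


logR0 = log10(t * exp((T - 100) / 14.75))
= log10(94 * exp((210 - 100) / 14.75))
= 5.2119

5.2119


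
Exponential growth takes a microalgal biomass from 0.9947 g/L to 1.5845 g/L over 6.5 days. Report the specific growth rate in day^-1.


mu = ln(X2/X1) / dt
= ln(1.5845/0.9947) / 6.5
= 0.0716 per day

0.0716 per day


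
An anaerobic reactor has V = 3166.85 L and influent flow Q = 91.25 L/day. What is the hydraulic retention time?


HRT = V / Q
= 3166.85 / 91.25
= 34.7052 days

34.7052 days


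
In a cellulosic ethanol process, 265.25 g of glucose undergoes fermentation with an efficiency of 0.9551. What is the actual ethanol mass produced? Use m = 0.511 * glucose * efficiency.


Actual ethanol: m = 0.511 * 265.25 * 0.9551
m = 129.4569 g

129.4569 g


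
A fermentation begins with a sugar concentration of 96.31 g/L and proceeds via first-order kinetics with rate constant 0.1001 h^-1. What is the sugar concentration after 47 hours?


S = S0 * exp(-k * t)
S = 96.31 * exp(-0.1001 * 47)
S = 0.8719 g/L

0.8719 g/L


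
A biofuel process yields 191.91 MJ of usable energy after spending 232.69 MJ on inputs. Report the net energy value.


NEV = E_out - E_in
= 191.91 - 232.69
= -40.7800 MJ

-40.7800 MJ


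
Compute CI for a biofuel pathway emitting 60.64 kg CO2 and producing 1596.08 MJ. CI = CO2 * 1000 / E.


CI = CO2 * 1000 / E
= 60.64 * 1000 / 1596.08
= 37.9931 g CO2/MJ

37.9931 g CO2/MJ


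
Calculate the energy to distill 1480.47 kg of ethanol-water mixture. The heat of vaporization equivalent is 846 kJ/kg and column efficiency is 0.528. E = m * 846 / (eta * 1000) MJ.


E = m * 846 / (eta * 1000)
= 1480.47 * 846 / (0.528 * 1000)
= 2372.1167 MJ

2372.1167 MJ


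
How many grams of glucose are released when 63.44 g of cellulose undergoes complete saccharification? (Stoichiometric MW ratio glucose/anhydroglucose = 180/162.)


glucose = cellulose * 180/162
= 63.44 * 180/162
= 70.4889 g

70.4889 g


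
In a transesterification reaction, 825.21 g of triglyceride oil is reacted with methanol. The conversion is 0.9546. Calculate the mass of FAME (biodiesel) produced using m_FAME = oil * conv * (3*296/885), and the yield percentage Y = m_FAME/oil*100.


m_FAME = oil * conv * (3 * 296 / 885) = oil * conv * (888/885)
= 825.21 * 0.9546 * 888 / 885
= 790.4158 g
Y = m_FAME / oil * 100 = conv * (888/885) * 100
= 0.9546 * 888 / 885 * 100
= 95.78%

790.4158 g FAME; Y = 95.78%
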